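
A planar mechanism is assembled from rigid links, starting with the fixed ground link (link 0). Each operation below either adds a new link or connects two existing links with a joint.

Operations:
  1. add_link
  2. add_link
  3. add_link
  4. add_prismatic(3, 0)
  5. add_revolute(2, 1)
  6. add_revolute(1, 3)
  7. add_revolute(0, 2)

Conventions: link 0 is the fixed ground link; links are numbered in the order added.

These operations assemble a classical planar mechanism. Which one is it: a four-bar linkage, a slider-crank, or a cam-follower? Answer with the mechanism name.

links: 4 (incl. ground); joints: 3 revolute, 1 prismatic, 0 higher (cam) pair, forming one closed loop
4 links, 3 revolutes + 1 prismatic in one loop → slider-crank

slider-crank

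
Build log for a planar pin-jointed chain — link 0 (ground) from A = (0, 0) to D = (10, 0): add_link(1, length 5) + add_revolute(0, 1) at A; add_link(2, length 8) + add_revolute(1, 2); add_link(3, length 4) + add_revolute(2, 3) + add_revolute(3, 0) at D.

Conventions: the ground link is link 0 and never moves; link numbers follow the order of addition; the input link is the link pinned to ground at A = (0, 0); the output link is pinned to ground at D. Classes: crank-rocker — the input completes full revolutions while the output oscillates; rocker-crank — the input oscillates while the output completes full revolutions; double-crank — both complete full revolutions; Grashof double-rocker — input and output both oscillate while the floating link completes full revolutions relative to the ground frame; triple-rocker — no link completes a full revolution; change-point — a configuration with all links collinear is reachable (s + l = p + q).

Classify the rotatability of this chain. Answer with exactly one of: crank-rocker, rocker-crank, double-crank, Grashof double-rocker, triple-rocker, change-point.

lengths: ground=10, input=5, coupler=8, output=4
sorted: s=4 (shortest), l=10 (longest), p+q=13
s + l = 14 vs p + q = 13
s + l > p + q → non-Grashof → no link fully rotates → triple-rocker

triple-rocker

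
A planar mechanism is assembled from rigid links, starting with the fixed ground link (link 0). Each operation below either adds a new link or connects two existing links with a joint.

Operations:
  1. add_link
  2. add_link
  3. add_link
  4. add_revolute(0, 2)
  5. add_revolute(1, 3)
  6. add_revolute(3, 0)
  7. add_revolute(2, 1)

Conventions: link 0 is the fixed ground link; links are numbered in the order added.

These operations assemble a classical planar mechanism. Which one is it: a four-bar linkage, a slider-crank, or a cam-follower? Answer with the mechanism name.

links: 4 (incl. ground); joints: 4 revolute, 0 prismatic, 0 higher (cam) pair, forming one closed loop
4 links in a single 4R loop → four-bar linkage

four-bar linkage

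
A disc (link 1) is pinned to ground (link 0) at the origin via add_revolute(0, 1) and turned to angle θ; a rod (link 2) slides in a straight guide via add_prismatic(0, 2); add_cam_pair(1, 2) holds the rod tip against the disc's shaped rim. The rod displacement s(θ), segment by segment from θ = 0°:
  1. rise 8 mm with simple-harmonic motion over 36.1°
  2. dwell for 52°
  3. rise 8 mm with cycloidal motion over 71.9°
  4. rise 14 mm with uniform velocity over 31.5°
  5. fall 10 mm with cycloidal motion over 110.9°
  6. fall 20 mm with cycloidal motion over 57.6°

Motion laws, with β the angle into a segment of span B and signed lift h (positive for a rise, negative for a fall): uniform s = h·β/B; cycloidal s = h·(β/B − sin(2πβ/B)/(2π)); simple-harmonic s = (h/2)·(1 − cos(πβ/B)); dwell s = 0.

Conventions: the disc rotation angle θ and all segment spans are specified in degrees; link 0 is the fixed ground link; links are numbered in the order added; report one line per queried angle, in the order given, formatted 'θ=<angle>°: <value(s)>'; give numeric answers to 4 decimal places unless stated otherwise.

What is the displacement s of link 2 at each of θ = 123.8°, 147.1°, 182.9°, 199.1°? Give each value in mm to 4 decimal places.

segment 1 (0° to 36.1°, simple-harmonic, h = 8) is passed completely: s = 0.0000 + (8) = 8.0000
segment 2 (36.1° to 88.1°, dwell): s unchanged at 8.0000
θ = 123.8° falls in segment 3 (88.1° to 160°, cycloidal, h = 8): β = 123.8 − 88.1 = 35.7°, B = 71.9°; Δs = 8·(0.4965 − sin(2π·0.4965)/(2π)) = 3.9444; s = 8.0000 + 3.9444 = 11.9444
θ = 147.1° falls in segment 3 (88.1° to 160°, cycloidal, h = 8): β = 147.1 − 88.1 = 59°, B = 71.9°; Δs = 8·(0.8206 − sin(2π·0.8206)/(2π)) = 7.7147; s = 8.0000 + 7.7147 = 15.7147
segment 3 (88.1° to 160°, cycloidal, h = 8) is passed completely: s = 8.0000 + (8) = 16.0000
θ = 182.9° falls in segment 4 (160° to 191.5°, uniform, h = 14): β = 182.9 − 160 = 22.9°, B = 31.5°; Δs = 14·22.9/31.5 = 10.1778; s = 16.0000 + 10.1778 = 26.1778
segment 4 (160° to 191.5°, uniform, h = 14) is passed completely: s = 16.0000 + (14) = 30.0000
θ = 199.1° falls in segment 5 (191.5° to 302.4°, cycloidal, h = -10): β = 199.1 − 191.5 = 7.6°, B = 110.9°; Δs = -10·(0.0685 − sin(2π·0.0685)/(2π)) = -0.0210; s = 30.0000 − 0.0210 = 29.9790

θ=123.8°: 11.9444
θ=147.1°: 15.7147
θ=182.9°: 26.1778
θ=199.1°: 29.9790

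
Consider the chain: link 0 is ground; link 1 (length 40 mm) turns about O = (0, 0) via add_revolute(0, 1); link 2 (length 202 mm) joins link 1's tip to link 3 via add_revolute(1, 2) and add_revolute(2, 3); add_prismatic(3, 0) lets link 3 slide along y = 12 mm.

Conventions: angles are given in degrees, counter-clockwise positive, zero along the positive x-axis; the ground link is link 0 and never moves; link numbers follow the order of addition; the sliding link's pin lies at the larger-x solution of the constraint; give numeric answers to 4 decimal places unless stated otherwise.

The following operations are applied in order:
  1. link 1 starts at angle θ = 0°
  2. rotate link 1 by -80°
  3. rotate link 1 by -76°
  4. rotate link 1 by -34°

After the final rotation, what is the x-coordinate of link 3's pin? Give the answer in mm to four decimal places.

geometry: r = 40 mm, L = 202 mm, e = 12 mm; θ starts at 0°
rotate link 1 by -80°: θ ← 0° -80° = -80°
rotate link 1 by -76°: θ ← -80° -76° = -156°
rotate link 1 by -34°: θ ← -156° -34° = -190°
crank pin P = (r cos θ, r sin θ) = (-39.392310, 6.945927)
h = r sin θ − e = 6.945927 − 12 = -5.054073
x = r cos θ + √(L² − h²) = -39.392310 + 201.936763 = 162.544453

162.5445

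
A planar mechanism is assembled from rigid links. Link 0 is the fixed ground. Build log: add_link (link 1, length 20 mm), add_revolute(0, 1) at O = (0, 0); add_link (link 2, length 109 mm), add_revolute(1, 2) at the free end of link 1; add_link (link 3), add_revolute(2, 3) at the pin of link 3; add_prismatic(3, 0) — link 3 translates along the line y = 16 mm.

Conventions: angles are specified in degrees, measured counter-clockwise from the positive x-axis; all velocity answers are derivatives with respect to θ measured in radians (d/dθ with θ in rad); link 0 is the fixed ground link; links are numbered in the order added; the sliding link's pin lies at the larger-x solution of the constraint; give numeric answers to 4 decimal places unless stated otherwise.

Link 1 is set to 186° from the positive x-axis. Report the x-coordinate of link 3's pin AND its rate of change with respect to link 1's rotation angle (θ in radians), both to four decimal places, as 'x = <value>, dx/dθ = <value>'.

geometry: r = 20 mm, L = 109 mm, e = 16 mm
crank pin P = (r cos θ, r sin θ) = (-19.890438, -2.090569)
h = r sin θ − e = -2.090569 − 16 = -18.090569
x = r cos θ + √(L² − h²) = -19.890438 + 107.488284 = 87.597847
dx/dθ = −r sin θ − h·r cos θ/√(L² − h²) (θ in radians; h = -18.090569) = -1.257045

x = 87.5978, dx/dθ = -1.2570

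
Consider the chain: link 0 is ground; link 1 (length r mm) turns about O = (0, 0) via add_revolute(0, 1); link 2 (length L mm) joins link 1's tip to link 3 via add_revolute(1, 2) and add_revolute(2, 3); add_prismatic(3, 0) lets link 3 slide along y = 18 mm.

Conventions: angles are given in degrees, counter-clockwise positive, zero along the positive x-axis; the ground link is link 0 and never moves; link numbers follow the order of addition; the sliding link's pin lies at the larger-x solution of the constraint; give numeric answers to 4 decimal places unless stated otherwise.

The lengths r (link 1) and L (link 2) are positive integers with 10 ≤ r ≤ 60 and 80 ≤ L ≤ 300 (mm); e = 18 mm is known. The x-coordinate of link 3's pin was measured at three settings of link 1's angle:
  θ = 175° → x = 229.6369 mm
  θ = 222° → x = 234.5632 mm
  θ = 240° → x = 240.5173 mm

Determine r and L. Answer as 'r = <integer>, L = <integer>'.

constraint per measurement: (x − r cos θ)² + (r sin θ − e)² = L²
subtracting the θ₁ and θ₂ equations cancels the r² and L² terms:
r = (x₁² − x₂²) / (2[(x₁cos θ₁ + e sin θ₁) − (x₂cos θ₂ + e sin θ₂)]) = 28.0000 → r = 28
L² = (x₁ − r cos θ₁)² + (r sin θ₁ − e)² = 66563.9843 → L = 258.0000 → L = 258
check at θ₃=240°: x = 240.5173 (printed 240.5173) ✓

r = 28, L = 258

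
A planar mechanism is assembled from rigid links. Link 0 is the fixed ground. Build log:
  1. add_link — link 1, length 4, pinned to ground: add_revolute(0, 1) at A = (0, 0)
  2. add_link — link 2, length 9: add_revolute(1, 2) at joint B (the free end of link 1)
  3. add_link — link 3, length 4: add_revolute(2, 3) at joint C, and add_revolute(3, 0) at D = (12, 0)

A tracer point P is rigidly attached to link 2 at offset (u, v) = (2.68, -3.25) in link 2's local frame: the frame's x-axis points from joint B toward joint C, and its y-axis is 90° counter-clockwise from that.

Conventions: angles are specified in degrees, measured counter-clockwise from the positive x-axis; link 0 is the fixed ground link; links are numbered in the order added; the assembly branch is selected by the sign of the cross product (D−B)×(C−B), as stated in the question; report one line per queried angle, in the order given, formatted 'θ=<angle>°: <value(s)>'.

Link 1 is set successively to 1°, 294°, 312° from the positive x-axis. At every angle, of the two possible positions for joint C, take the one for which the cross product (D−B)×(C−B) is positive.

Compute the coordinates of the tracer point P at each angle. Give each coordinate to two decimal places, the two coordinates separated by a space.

A=(0,0), D=(12.00,0)
θ=1°: B = A + 4.00·(cos1°, sin1°) = (3.9994, 0.0698)
θ=1°: |BD| = 8.0009
θ=1°: circle(B,9.00) ∩ circle(D,4.00): a=8.0625, h=3.9995
θ=1°:   candidates: C₊=(12.0965,3.9988) cross=32.000; C₋=(12.0267,-3.9999) cross=-32.000
θ=1°:   branch + wants cross > 0 → take C=(12.0965,3.9988) (cross=32.000)
θ=1°: ex = (C−B)/|BC| = (0.8997,0.4366); ey = (-0.4366,0.8997)
θ=1°: P = B + 2.68·ex + -3.25·ey = (7.8293,-1.6842)
θ=294°: B = A + 4.00·(cos294°, sin294°) = (1.6269, -3.6542)
θ=294°: |BD| = 10.9979
θ=294°: circle(B,9.00) ∩ circle(D,4.00): a=8.4541, h=3.0869
θ=294°:   candidates: C₊=(8.5750,2.0663) cross=33.949; C₋=(10.6264,-3.7567) cross=-33.949
θ=294°:   branch + wants cross > 0 → take C=(8.5750,2.0663) (cross=33.949)
θ=294°: ex = (C−B)/|BC| = (0.7720,0.6356); ey = (-0.6356,0.7720)
θ=294°: P = B + 2.68·ex + -3.25·ey = (5.7617,-4.4598)
θ=312°: B = A + 4.00·(cos312°, sin312°) = (2.6765, -2.9726)
θ=312°: |BD| = 9.7859
θ=312°: circle(B,9.00) ∩ circle(D,4.00): a=8.2141, h=3.6782
θ=312°:   candidates: C₊=(9.3851,3.0270) cross=35.995; C₋=(11.6197,-3.9819) cross=-35.995
θ=312°:   branch + wants cross > 0 → take C=(9.3851,3.0270) (cross=35.995)
θ=312°: ex = (C−B)/|BC| = (0.7454,0.6666); ey = (-0.6666,0.7454)
θ=312°: P = B + 2.68·ex + -3.25·ey = (6.8407,-3.6086)

θ=1°: 7.83 -1.68
θ=294°: 5.76 -4.46
θ=312°: 6.84 -3.61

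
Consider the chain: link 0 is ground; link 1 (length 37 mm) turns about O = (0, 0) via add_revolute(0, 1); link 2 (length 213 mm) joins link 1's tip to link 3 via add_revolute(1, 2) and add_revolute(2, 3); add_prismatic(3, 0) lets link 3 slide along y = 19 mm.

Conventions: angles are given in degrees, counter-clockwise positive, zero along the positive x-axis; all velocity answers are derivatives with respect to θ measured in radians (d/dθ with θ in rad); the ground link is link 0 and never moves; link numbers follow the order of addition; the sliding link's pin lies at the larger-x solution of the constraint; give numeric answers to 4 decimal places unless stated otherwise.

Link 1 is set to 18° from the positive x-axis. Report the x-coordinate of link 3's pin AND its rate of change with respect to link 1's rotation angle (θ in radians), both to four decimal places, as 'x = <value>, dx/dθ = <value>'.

geometry: r = 37 mm, L = 213 mm, e = 19 mm
crank pin P = (r cos θ, r sin θ) = (35.189091, 11.433629)
h = r sin θ − e = 11.433629 − 19 = -7.566371
x = r cos θ + √(L² − h²) = 35.189091 + 212.865568 = 248.054659
dx/dθ = −r sin θ − h·r cos θ/√(L² − h²) (θ in radians; h = -7.566371) = -10.182822

x = 248.0547, dx/dθ = -10.1828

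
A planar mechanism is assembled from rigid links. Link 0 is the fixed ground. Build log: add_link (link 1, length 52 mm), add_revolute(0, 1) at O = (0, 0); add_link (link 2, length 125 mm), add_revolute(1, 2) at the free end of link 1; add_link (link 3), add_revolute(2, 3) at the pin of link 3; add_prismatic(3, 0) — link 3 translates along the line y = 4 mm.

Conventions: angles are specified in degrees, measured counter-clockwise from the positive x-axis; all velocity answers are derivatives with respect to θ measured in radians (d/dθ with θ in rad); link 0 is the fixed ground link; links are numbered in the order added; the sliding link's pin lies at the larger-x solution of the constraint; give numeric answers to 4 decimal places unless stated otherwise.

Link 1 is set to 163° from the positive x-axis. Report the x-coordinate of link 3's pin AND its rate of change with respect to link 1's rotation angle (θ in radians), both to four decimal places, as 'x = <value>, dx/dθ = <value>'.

geometry: r = 52 mm, L = 125 mm, e = 4 mm
crank pin P = (r cos θ, r sin θ) = (-49.727847, 15.203329)
h = r sin θ − e = 15.203329 − 4 = 11.203329
x = r cos θ + √(L² − h²) = -49.727847 + 124.496929 = 74.769082
dx/dθ = −r sin θ − h·r cos θ/√(L² − h²) (θ in radians; h = 11.203329) = -10.728380

x = 74.7691, dx/dθ = -10.7284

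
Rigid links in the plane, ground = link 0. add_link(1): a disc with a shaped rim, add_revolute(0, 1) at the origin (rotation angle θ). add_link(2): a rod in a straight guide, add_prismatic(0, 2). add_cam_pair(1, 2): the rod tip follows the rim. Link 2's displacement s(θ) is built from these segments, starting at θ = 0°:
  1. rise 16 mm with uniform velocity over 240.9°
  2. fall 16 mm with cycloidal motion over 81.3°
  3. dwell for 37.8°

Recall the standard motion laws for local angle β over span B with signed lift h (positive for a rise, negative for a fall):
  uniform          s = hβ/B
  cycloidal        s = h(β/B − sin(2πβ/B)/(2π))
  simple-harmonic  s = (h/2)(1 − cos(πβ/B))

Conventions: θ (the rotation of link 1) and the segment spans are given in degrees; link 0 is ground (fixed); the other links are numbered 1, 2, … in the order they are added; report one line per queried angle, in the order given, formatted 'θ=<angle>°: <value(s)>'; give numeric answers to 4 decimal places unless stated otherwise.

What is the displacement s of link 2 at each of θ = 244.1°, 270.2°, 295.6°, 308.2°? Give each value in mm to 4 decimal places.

segment 1 (0° to 240.9°, uniform, h = 16) is passed completely: s = 0.0000 + (16) = 16.0000
θ = 244.1° falls in segment 2 (240.9° to 322.2°, cycloidal, h = -16): β = 244.1 − 240.9 = 3.2°, B = 81.3°; Δs = -16·(0.0394 − sin(2π·0.0394)/(2π)) = -0.0064; s = 16.0000 − 0.0064 = 15.9936
θ = 270.2° falls in segment 2 (240.9° to 322.2°, cycloidal, h = -16): β = 270.2 − 240.9 = 29.3°, B = 81.3°; Δs = -16·(0.3604 − sin(2π·0.3604)/(2π)) = -3.8082; s = 16.0000 − 3.8082 = 12.1918
θ = 295.6° falls in segment 2 (240.9° to 322.2°, cycloidal, h = -16): β = 295.6 − 240.9 = 54.7°, B = 81.3°; Δs = -16·(0.6728 − sin(2π·0.6728)/(2π)) = -13.0179; s = 16.0000 − 13.0179 = 2.9821
θ = 308.2° falls in segment 2 (240.9° to 322.2°, cycloidal, h = -16): β = 308.2 − 240.9 = 67.3°, B = 81.3°; Δs = -16·(0.8278 − sin(2π·0.8278)/(2π)) = -15.4930; s = 16.0000 − 15.4930 = 0.5070

θ=244.1°: 15.9936
θ=270.2°: 12.1918
θ=295.6°: 2.9821
θ=308.2°: 0.5070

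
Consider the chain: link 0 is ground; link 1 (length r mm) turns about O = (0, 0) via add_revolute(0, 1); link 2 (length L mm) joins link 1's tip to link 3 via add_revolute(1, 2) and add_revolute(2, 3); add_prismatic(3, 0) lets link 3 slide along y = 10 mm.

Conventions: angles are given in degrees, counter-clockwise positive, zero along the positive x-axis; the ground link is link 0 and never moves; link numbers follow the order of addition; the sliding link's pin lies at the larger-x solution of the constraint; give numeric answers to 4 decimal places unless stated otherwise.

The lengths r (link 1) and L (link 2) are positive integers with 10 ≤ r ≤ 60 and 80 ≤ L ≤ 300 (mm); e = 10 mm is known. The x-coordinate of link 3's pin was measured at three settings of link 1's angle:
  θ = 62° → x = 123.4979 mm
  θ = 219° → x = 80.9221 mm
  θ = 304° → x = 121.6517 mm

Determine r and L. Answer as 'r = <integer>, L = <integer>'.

constraint per measurement: (x − r cos θ)² + (r sin θ − e)² = L²
subtracting the θ₁ and θ₂ equations cancels the r² and L² terms:
r = (x₁² − x₂²) / (2[(x₁cos θ₁ + e sin θ₁) − (x₂cos θ₂ + e sin θ₂)]) = 32.0000 → r = 32
L² = (x₁ − r cos θ₁)² + (r sin θ₁ − e)² = 12100.0047 → L = 110.0000 → L = 110
check at θ₃=304°: x = 121.6517 (printed 121.6517) ✓

r = 32, L = 110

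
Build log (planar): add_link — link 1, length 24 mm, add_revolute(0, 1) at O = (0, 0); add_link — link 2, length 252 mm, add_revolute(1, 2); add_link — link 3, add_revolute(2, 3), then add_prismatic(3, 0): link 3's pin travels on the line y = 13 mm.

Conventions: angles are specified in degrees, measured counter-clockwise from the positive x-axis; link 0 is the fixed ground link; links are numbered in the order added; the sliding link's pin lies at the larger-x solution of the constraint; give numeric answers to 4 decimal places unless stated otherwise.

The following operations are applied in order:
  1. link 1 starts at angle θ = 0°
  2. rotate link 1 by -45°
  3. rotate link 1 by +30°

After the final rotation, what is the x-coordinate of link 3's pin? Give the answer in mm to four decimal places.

geometry: r = 24 mm, L = 252 mm, e = 13 mm; θ starts at 0°
rotate link 1 by -45°: θ ← 0° -45° = -45°
rotate link 1 by +30°: θ ← -45° +30° = -15°
crank pin P = (r cos θ, r sin θ) = (23.182220, -6.211657)
h = r sin θ − e = -6.211657 − 13 = -19.211657
x = r cos θ + √(L² − h²) = 23.182220 + 251.266616 = 274.448836

274.4488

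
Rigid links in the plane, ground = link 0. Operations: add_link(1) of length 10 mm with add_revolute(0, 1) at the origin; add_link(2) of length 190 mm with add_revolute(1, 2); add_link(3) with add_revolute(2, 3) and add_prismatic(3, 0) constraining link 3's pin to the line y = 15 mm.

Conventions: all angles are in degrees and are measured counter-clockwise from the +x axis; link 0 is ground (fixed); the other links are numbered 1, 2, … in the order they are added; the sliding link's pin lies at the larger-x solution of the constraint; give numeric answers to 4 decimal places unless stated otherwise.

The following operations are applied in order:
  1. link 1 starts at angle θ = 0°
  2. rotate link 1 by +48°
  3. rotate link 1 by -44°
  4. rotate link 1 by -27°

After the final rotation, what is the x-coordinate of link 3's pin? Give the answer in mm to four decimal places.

geometry: r = 10 mm, L = 190 mm, e = 15 mm; θ starts at 0°
rotate link 1 by +48°: θ ← 0° +48° = 48°
rotate link 1 by -44°: θ ← 48° -44° = 4°
rotate link 1 by -27°: θ ← 4° -27° = -23°
crank pin P = (r cos θ, r sin θ) = (9.205049, -3.907311)
h = r sin θ − e = -3.907311 − 15 = -18.907311
x = r cos θ + √(L² − h²) = 9.205049 + 189.056906 = 198.261954

198.2620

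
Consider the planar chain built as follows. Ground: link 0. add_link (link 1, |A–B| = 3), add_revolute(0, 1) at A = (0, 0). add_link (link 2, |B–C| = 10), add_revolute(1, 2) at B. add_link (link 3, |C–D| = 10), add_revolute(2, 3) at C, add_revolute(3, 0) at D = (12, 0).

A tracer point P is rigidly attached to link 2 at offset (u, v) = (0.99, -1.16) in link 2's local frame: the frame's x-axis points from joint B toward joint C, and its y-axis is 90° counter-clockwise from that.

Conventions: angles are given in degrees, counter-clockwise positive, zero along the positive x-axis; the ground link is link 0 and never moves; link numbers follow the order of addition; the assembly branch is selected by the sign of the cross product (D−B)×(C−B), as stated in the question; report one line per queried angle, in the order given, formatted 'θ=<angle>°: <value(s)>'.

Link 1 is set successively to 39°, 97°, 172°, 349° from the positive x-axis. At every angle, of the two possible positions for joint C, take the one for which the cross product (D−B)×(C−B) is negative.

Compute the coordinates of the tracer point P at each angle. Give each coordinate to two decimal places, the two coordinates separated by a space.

A=(0,0), D=(12.00,0)
θ=39°: B = A + 3.00·(cos39°, sin39°) = (2.3314, 1.8880)
θ=39°: |BD| = 9.8512
θ=39°: circle(B,10.00) ∩ circle(D,10.00): a=4.9256, h=8.7028
θ=39°:   candidates: C₊=(8.8336,9.4855) cross=85.733; C₋=(5.4978,-7.5975) cross=-85.733
θ=39°:   branch - wants cross < 0 → take C=(5.4978,-7.5975) (cross=-85.733)
θ=39°: ex = (C−B)/|BC| = (0.3166,-0.9485); ey = (0.9485,0.3166)
θ=39°: P = B + 0.99·ex + -1.16·ey = (1.5446,0.5816)
θ=97°: B = A + 3.00·(cos97°, sin97°) = (-0.3656, 2.9776)
θ=97°: |BD| = 12.7191
θ=97°: circle(B,10.00) ∩ circle(D,10.00): a=6.3595, h=7.7173
θ=97°:   candidates: C₊=(7.6239,8.9916) cross=98.157; C₋=(4.0105,-6.0140) cross=-98.157
θ=97°:   branch - wants cross < 0 → take C=(4.0105,-6.0140) (cross=-98.157)
θ=97°: ex = (C−B)/|BC| = (0.4376,-0.8992); ey = (0.8992,0.4376)
θ=97°: P = B + 0.99·ex + -1.16·ey = (-0.9754,1.5798)
θ=172°: B = A + 3.00·(cos172°, sin172°) = (-2.9708, 0.4175)
θ=172°: |BD| = 14.9766
θ=172°: circle(B,10.00) ∩ circle(D,10.00): a=7.4883, h=6.6276
θ=172°:   candidates: C₊=(4.6994,6.8338) cross=99.259; C₋=(4.3298,-6.4163) cross=-99.259
θ=172°:   branch - wants cross < 0 → take C=(4.3298,-6.4163) (cross=-99.259)
θ=172°: ex = (C−B)/|BC| = (0.7301,-0.6834); ey = (0.6834,0.7301)
θ=172°: P = B + 0.99·ex + -1.16·ey = (-3.0408,-1.1059)
θ=349°: B = A + 3.00·(cos349°, sin349°) = (2.9449, -0.5724)
θ=349°: |BD| = 9.0732
θ=349°: circle(B,10.00) ∩ circle(D,10.00): a=4.5366, h=8.9118
θ=349°:   candidates: C₊=(6.9102,8.6078) cross=80.858; C₋=(8.0347,-9.1802) cross=-80.858
θ=349°:   branch - wants cross < 0 → take C=(8.0347,-9.1802) (cross=-80.858)
θ=349°: ex = (C−B)/|BC| = (0.5090,-0.8608); ey = (0.8608,0.5090)
θ=349°: P = B + 0.99·ex + -1.16·ey = (2.4503,-2.0150)

θ=39°: 1.54 0.58
θ=97°: -0.98 1.58
θ=172°: -3.04 -1.11
θ=349°: 2.45 -2.02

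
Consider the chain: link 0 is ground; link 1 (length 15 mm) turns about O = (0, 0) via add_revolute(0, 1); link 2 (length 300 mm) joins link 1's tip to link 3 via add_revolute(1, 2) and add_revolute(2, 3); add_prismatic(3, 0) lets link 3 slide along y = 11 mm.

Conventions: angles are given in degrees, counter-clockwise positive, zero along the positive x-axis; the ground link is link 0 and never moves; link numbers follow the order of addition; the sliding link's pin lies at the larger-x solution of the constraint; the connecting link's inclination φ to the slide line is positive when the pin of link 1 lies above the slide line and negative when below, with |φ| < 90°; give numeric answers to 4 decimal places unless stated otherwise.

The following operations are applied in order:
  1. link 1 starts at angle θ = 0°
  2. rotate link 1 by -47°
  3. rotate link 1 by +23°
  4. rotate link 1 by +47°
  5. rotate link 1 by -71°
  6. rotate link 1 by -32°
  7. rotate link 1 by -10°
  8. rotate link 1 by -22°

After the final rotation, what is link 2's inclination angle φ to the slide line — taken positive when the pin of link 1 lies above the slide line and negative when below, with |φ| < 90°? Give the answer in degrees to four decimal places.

geometry: r = 15 mm, L = 300 mm, e = 11 mm; θ starts at 0°
rotate link 1 by -47°: θ ← 0° -47° = -47°
rotate link 1 by +23°: θ ← -47° +23° = -24°
rotate link 1 by +47°: θ ← -24° +47° = 23°
rotate link 1 by -71°: θ ← 23° -71° = -48°
rotate link 1 by -32°: θ ← -48° -32° = -80°
rotate link 1 by -10°: θ ← -80° -10° = -90°
rotate link 1 by -22°: θ ← -90° -22° = -112°
h = r sin θ − e = -13.907758 − 11 = -24.907758
sin φ = h / L = -24.907758 / 300 = -0.08302586
φ = arcsin(-0.08302586) = -4.762514°

-4.7625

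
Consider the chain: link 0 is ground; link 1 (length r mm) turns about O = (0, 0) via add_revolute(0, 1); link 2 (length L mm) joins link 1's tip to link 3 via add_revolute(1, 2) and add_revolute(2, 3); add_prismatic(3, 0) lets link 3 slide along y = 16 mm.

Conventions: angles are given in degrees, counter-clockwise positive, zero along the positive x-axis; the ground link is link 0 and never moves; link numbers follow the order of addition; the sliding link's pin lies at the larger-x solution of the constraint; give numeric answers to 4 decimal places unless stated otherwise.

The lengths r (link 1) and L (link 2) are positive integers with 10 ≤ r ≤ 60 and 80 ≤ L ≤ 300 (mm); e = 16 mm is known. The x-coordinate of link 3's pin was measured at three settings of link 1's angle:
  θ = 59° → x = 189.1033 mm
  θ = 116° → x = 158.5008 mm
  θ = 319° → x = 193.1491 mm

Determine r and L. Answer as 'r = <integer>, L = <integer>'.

constraint per measurement: (x − r cos θ)² + (r sin θ − e)² = L²
subtracting the θ₁ and θ₂ equations cancels the r² and L² terms:
r = (x₁² − x₂²) / (2[(x₁cos θ₁ + e sin θ₁) − (x₂cos θ₂ + e sin θ₂)]) = 32.0000 → r = 32
L² = (x₁ − r cos θ₁)² + (r sin θ₁ − e)² = 29929.0132 → L = 173.0000 → L = 173
check at θ₃=319°: x = 193.1491 (printed 193.1491) ✓

r = 32, L = 173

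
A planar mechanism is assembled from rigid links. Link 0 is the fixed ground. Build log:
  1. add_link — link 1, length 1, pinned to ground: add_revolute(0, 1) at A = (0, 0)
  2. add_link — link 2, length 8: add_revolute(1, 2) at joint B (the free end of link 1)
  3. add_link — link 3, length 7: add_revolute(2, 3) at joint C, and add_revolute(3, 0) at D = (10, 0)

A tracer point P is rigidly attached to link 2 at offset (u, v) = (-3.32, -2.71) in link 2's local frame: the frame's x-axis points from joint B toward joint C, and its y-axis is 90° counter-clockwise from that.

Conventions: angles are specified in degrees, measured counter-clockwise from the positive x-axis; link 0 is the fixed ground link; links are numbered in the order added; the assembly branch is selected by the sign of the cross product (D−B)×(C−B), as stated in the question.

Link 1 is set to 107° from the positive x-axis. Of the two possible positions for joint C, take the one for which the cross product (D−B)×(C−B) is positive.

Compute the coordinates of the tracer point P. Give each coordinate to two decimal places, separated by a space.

A=(0,0), D=(10.00,0)
B = A + 1.00·(cos107°, sin107°) = (-0.2924, 0.9563)
|BD| = 10.3367
circle(B,8.00) ∩ circle(D,7.00): a=5.8939, h=5.4094
  candidates: C₊=(6.0767,5.7972) cross=55.915; C₋=(5.0758,-4.9752) cross=-55.915
  branch + wants cross > 0 → take C=(6.0767,5.7972) (cross=55.915)
ex = (C−B)/|BC| = (0.7961,0.6051); ey = (-0.6051,0.7961)
P = B + -3.32·ex + -2.71·ey = (-1.2957,-3.2102)

-1.30 -3.21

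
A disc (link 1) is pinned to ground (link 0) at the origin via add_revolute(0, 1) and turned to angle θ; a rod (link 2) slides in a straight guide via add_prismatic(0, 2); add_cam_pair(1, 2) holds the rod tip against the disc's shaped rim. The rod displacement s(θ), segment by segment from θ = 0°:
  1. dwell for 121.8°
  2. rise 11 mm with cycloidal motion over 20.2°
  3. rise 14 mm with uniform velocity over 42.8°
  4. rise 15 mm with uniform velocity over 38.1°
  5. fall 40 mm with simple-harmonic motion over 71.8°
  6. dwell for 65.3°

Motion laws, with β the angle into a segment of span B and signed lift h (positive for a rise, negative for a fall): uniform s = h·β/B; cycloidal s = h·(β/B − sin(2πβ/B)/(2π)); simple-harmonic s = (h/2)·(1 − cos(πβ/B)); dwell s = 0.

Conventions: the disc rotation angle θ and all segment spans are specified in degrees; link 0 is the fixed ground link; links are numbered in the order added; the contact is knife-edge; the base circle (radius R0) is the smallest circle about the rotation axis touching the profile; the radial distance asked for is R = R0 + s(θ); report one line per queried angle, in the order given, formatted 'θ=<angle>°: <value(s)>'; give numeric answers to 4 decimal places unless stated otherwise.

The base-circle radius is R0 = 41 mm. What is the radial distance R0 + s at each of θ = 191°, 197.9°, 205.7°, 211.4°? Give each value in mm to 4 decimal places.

segment 1 (0° to 121.8°, dwell): s unchanged at 0.0000
segment 2 (121.8° to 142°, cycloidal, h = 11) is passed completely: s = 0.0000 + (11) = 11.0000
segment 3 (142° to 184.8°, uniform, h = 14) is passed completely: s = 11.0000 + (14) = 25.0000
θ = 191° falls in segment 4 (184.8° to 222.9°, uniform, h = 15): β = 191 − 184.8 = 6.2°, B = 38.1°; Δs = 15·6.2/38.1 = 2.4409; s = 25.0000 + 2.4409 = 27.4409
θ = 197.9° falls in segment 4 (184.8° to 222.9°, uniform, h = 15): β = 197.9 − 184.8 = 13.1°, B = 38.1°; Δs = 15·13.1/38.1 = 5.1575; s = 25.0000 + 5.1575 = 30.1575
θ = 205.7° falls in segment 4 (184.8° to 222.9°, uniform, h = 15): β = 205.7 − 184.8 = 20.9°, B = 38.1°; Δs = 15·20.9/38.1 = 8.2283; s = 25.0000 + 8.2283 = 33.2283
θ = 211.4° falls in segment 4 (184.8° to 222.9°, uniform, h = 15): β = 211.4 − 184.8 = 26.6°, B = 38.1°; Δs = 15·26.6/38.1 = 10.4724; s = 25.0000 + 10.4724 = 35.4724
θ=191°: R = R0 + s = 41 + 27.4409 = 68.4409
θ=197.9°: R = R0 + s = 41 + 30.1575 = 71.1575
θ=205.7°: R = R0 + s = 41 + 33.2283 = 74.2283
θ=211.4°: R = R0 + s = 41 + 35.4724 = 76.4724

θ=191°: 68.4409
θ=197.9°: 71.1575
θ=205.7°: 74.2283
θ=211.4°: 76.4724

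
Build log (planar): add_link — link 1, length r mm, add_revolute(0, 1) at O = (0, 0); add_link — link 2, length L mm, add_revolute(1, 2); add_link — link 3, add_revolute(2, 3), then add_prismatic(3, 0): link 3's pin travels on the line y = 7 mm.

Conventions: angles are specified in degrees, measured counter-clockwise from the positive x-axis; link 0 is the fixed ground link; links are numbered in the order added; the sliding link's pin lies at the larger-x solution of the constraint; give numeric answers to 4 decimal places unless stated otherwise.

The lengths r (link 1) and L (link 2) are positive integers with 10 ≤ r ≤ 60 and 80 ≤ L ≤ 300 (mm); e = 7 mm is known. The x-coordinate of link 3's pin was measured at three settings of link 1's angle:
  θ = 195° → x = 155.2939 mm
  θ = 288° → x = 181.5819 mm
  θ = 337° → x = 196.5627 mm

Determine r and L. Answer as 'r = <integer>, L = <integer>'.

constraint per measurement: (x − r cos θ)² + (r sin θ − e)² = L²
subtracting the θ₁ and θ₂ equations cancels the r² and L² terms:
r = (x₁² − x₂²) / (2[(x₁cos θ₁ + e sin θ₁) − (x₂cos θ₂ + e sin θ₂)]) = 21.9999 → r = 22
L² = (x₁ − r cos θ₁)² + (r sin θ₁ − e)² = 31329.0167 → L = 177.0000 → L = 177
check at θ₃=337°: x = 196.5627 (printed 196.5627) ✓

r = 22, L = 177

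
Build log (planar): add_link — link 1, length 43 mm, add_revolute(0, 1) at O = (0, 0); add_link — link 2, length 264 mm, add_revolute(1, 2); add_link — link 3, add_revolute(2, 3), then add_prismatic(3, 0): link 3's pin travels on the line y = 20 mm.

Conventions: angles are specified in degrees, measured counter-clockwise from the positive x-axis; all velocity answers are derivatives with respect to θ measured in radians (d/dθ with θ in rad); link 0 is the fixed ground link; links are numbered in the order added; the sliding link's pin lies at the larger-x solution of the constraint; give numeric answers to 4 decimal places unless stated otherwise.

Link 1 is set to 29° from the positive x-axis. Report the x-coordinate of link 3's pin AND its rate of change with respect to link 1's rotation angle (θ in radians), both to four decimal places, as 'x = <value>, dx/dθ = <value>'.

geometry: r = 43 mm, L = 264 mm, e = 20 mm
crank pin P = (r cos θ, r sin θ) = (37.608647, 20.846814)
h = r sin θ − e = 20.846814 − 20 = 0.846814
x = r cos θ + √(L² − h²) = 37.608647 + 263.998642 = 301.607289
dx/dθ = −r sin θ − h·r cos θ/√(L² − h²) (θ in radians; h = 0.846814) = -20.967449

x = 301.6073, dx/dθ = -20.9674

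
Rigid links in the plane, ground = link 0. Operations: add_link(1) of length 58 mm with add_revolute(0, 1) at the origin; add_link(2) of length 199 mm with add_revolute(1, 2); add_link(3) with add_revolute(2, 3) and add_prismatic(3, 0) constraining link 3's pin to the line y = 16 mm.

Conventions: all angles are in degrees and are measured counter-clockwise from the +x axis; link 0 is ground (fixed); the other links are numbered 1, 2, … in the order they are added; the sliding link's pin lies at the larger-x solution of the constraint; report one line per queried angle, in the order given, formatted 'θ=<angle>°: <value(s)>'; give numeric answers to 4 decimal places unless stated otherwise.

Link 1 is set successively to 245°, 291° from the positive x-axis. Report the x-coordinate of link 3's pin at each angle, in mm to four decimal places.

geometry: r = 58 mm, L = 199 mm, e = 16 mm
θ=245°: crank pin P = (r cos θ, r sin θ) = (-24.511859, -52.565852)
θ=245°: h = r sin θ − e = -52.565852 − 16 = -68.565852
θ=245°: x = r cos θ + √(L² − h²) = -24.511859 + 186.814678 = 162.302819
θ=291°: crank pin P = (r cos θ, r sin θ) = (20.785341, -54.147665)
θ=291°: h = r sin θ − e = -54.147665 − 16 = -70.147665
θ=291°: x = r cos θ + √(L² − h²) = 20.785341 + 186.226489 = 207.011830

θ=245°: 162.3028
θ=291°: 207.0118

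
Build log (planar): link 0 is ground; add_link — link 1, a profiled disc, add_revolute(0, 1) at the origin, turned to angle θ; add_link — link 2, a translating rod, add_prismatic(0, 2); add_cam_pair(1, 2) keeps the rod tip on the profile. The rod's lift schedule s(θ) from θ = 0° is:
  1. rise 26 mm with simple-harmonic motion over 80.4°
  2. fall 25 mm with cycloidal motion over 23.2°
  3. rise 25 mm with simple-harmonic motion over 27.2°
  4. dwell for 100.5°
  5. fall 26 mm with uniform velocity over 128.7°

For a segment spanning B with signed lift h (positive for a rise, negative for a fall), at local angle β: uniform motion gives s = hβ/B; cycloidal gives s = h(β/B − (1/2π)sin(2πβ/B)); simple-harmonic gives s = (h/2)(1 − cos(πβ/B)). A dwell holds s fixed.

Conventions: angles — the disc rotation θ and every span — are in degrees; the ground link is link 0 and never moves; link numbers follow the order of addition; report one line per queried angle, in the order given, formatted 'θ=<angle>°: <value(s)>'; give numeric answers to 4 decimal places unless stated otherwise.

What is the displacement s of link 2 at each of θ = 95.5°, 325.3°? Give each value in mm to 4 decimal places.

seg 1 [0°–80.4°] simple-harmonic, h=26: full span → s += 26 → s = 26.0000
seg 2 [80.4°–103.6°] cycloidal, h=-25: θ=95.5° here. β=15.1, B=23.2. -25·(0.6509 − sin(2π·0.6509)/(2π)) = -19.5031 → s = 6.4969
seg 2 [80.4°–103.6°] cycloidal, h=-25: full span → s += -25 → s = 1.0000
seg 3 [103.6°–130.8°] simple-harmonic, h=25: full span → s += 25 → s = 26.0000
seg 4 [130.8°–231.3°] dwell: s stays 26.0000
seg 5 [231.3°–360°] uniform, h=-26: θ=325.3° here. β=94, B=128.7. -26·94/128.7 = -18.9899 → s = 7.0101

θ=95.5°: 6.4969
θ=325.3°: 7.0101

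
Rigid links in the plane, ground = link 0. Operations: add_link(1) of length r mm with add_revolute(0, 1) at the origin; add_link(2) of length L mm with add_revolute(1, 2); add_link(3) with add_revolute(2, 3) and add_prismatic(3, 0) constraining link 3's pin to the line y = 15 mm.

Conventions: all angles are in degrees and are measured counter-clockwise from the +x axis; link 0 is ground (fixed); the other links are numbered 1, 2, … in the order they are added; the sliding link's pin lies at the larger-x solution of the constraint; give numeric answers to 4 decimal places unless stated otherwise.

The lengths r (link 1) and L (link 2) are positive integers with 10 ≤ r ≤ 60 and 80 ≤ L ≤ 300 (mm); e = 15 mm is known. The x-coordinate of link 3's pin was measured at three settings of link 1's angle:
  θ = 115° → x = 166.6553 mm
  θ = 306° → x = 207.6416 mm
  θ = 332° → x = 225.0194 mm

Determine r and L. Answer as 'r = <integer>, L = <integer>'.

constraint per measurement: (x − r cos θ)² + (r sin θ − e)² = L²
subtracting the θ₁ and θ₂ equations cancels the r² and L² terms:
r = (x₁² − x₂²) / (2[(x₁cos θ₁ + e sin θ₁) − (x₂cos θ₂ + e sin θ₂)]) = 46.0000 → r = 46
L² = (x₁ − r cos θ₁)² + (r sin θ₁ − e)² = 35343.9890 → L = 188.0000 → L = 188
check at θ₃=332°: x = 225.0194 (printed 225.0194) ✓

r = 46, L = 188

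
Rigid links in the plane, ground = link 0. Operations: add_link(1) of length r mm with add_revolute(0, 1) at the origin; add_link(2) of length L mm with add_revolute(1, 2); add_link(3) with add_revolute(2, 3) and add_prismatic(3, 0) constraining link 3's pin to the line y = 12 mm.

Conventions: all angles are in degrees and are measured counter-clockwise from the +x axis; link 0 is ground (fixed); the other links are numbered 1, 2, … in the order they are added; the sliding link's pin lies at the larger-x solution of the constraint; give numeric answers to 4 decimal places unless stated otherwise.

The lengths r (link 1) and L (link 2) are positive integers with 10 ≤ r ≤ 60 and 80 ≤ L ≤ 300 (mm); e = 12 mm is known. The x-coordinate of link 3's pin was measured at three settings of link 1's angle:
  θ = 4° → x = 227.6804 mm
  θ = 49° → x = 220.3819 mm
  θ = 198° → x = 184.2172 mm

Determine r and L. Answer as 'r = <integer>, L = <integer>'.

constraint per measurement: (x − r cos θ)² + (r sin θ − e)² = L²
subtracting the θ₁ and θ₂ equations cancels the r² and L² terms:
r = (x₁² − x₂²) / (2[(x₁cos θ₁ + e sin θ₁) − (x₂cos θ₂ + e sin θ₂)]) = 21.9999 → r = 22
L² = (x₁ − r cos θ₁)² + (r sin θ₁ − e)² = 42435.9987 → L = 206.0000 → L = 206
check at θ₃=198°: x = 184.2172 (printed 184.2172) ✓

r = 22, L = 206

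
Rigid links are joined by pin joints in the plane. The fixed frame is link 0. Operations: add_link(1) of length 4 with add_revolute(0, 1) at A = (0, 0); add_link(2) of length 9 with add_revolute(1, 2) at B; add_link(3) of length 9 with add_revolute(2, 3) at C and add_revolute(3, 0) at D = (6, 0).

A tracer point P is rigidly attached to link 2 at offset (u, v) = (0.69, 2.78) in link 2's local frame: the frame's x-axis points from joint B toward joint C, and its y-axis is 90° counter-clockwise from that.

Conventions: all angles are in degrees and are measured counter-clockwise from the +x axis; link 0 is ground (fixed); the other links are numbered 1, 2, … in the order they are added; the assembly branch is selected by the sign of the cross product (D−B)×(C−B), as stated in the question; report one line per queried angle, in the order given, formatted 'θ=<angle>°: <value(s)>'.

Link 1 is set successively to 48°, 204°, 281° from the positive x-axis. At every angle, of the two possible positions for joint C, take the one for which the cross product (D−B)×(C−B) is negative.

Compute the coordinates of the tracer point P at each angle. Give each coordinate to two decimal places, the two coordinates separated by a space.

A=(0,0), D=(6.00,0)
θ=48°: B = A + 4.00·(cos48°, sin48°) = (2.6765, 2.9726)
θ=48°: |BD| = 4.4589
θ=48°: circle(B,9.00) ∩ circle(D,9.00): a=2.2294, h=8.7195
θ=48°:   candidates: C₊=(10.1512,7.9854) cross=38.879; C₋=(-1.4747,-5.0129) cross=-38.879
θ=48°:   branch - wants cross < 0 → take C=(-1.4747,-5.0129) (cross=-38.879)
θ=48°: ex = (C−B)/|BC| = (-0.4612,-0.8873); ey = (0.8873,-0.4612)
θ=48°: P = B + 0.69·ex + 2.78·ey = (4.8249,1.0781)
θ=204°: B = A + 4.00·(cos204°, sin204°) = (-3.6542, -1.6269)
θ=204°: |BD| = 9.7903
θ=204°: circle(B,9.00) ∩ circle(D,9.00): a=4.8952, h=7.5523
θ=204°:   candidates: C₊=(-0.0821,6.6338) cross=73.940; C₋=(2.4279,-8.2608) cross=-73.940
θ=204°:   branch - wants cross < 0 → take C=(2.4279,-8.2608) (cross=-73.940)
θ=204°: ex = (C−B)/|BC| = (0.6758,-0.7371); ey = (0.7371,0.6758)
θ=204°: P = B + 0.69·ex + 2.78·ey = (-1.1388,-0.2568)
θ=281°: B = A + 4.00·(cos281°, sin281°) = (0.7632, -3.9265)
θ=281°: |BD| = 6.5453
θ=281°: circle(B,9.00) ∩ circle(D,9.00): a=3.2727, h=8.3839
θ=281°:   candidates: C₊=(-1.6478,4.7445) cross=54.875; C₋=(8.4111,-8.6710) cross=-54.875
θ=281°:   branch - wants cross < 0 → take C=(8.4111,-8.6710) (cross=-54.875)
θ=281°: ex = (C−B)/|BC| = (0.8498,-0.5272); ey = (0.5272,0.8498)
θ=281°: P = B + 0.69·ex + 2.78·ey = (2.8151,-1.9279)

θ=48°: 4.82 1.08
θ=204°: -1.14 -0.26
θ=281°: 2.82 -1.93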